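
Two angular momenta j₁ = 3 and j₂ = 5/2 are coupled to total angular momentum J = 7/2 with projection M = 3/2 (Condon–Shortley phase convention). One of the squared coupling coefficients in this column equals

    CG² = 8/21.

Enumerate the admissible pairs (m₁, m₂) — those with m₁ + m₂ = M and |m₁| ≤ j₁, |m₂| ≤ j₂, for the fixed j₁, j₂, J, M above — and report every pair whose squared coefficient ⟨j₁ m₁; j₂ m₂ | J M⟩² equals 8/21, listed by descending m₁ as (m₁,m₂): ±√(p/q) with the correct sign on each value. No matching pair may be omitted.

(-1,5/2): +√(8/21)

Admissible pairs with m₁+m₂ = M = 3/2: (-1,5/2), (0,3/2), (1,1/2), (2,-1/2), (3,-3/2)
  (m₁,m₂)=(3,-3/2): CG² = 2/7, CG = +√(2/7)
  (m₁,m₂)=(2,-1/2): CG² = 2/21, CG = +√(2/21)
  (m₁,m₂)=(1,1/2): CG² = 5/21, CG = −√(5/21)
  (m₁,m₂)=(0,3/2): CG² = 0/1, CG = 0
  (m₁,m₂)=(-1,5/2): CG² = 8/21, CG = +√(8/21)   ← matches the target
Pairs with CG² = 8/21: (-1,5/2): +√(8/21)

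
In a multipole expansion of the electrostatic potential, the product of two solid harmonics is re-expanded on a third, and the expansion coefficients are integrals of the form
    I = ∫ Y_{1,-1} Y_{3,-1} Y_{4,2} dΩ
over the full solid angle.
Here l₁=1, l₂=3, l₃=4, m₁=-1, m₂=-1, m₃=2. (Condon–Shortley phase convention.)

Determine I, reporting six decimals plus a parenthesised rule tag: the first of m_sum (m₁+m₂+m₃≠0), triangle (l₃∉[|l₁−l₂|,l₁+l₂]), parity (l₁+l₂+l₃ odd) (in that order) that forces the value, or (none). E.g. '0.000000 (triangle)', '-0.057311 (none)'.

0.238414 (none)

Checks pass: Σm=0; 8 even; l₃=4∈[2,4].
(2·1+1)(2·3+1)(2·4+1) = 189
Δ: 0! 2! 6! / 9! → 1/252
sum: t=0:+1/36 = 1/36
3j²(1 3 4; 0 0 0) = Δ·Π!·Σ² = 4/63  (sign +1)
sum: t=0:+1/96 = 1/96
3j²(1 3 4; -1 -1 2) = Δ·Π!·Σ² = 5/84  (sign +1)
combine: 4πI² = 189·4/63·5/84 = 5/7
take √, sign +1: I = 0.23841361
No selection rule forces the value: the integral is nonzero (none).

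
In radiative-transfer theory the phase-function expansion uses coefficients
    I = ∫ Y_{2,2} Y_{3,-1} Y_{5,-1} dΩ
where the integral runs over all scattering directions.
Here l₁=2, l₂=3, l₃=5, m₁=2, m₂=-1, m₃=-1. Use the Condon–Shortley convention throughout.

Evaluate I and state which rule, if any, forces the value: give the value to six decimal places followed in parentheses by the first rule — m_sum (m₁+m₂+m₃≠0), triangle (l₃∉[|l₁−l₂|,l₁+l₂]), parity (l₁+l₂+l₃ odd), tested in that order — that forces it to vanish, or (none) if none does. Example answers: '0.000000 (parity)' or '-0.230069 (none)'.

m-sum 0 ✓  L=10 even ✓  1≤5≤5 ✓
Π(2lᵢ+1) = 5×7×11 = 385
triangle coeff Δ(2,3,5) = 1/2310
Σ_t [0,0]: t=0:+1/144 = 1/144
(3j)²=10/231 [(2 3 5; 0 0 0)], sign=-1
Σ_t [0,0]: t=0:+1/1152 = 1/1152
(3j)²=1/154 [(2 3 5; 2 -1 -1)], sign=+1
⇒ 4πI² = 25/231
I = (-1)√(25/231/(4π)) = -0.09280237
No selection rule forces the value: the integral is nonzero (none).

-0.092802 (none)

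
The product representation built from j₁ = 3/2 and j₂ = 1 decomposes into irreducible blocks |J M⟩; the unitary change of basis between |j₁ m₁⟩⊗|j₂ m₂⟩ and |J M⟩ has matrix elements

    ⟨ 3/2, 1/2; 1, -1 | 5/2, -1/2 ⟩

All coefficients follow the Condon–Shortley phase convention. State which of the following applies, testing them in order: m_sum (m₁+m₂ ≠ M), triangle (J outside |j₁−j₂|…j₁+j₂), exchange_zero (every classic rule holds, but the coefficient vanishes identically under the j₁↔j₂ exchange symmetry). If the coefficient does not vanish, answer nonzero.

nonzero

m-sum: m₁+m₂ = 1/2+(-1) = -1/2, M = -1/2  ✓
triangle: |j₁−j₂| = 1/2 ≤ J = 5/2 ≤ j₁+j₂ = 5/2  ✓
exchange: j₁≠j₂ or m₁≠m₂ — the exchange symmetry imposes no constraint here
value check: CG = +√(3/10) = +0.547723 ≠ 0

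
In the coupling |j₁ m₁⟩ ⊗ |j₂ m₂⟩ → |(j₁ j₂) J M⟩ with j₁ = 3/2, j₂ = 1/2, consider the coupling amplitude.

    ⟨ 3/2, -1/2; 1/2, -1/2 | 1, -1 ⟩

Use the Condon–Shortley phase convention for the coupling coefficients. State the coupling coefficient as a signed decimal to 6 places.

j₁+j₂−J=1  J+j₁−j₂=2  J−j₁+j₂=0  j₁+j₂+J+1=4
(j₁±m₁, j₂±m₂, J±M) = (1,2,0,1,0,2)
P² = 1
sum k=0..0:
  [0] +1/2 = 1/2
S = 1/2
C² = P²·S² = 1/4 ; C = +0.500000

+0.500000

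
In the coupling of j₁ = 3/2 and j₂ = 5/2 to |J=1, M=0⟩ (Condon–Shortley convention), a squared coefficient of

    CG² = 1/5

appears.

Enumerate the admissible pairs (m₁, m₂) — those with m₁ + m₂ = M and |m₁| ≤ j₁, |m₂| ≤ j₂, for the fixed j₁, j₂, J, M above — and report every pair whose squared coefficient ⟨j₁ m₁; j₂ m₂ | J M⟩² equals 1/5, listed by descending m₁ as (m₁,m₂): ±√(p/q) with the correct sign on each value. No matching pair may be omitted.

(3/2,-3/2): +√(1/5); (-3/2,3/2): −√(1/5)

Admissible pairs with m₁+m₂ = M = 0: (-3/2,3/2), (-1/2,1/2), (1/2,-1/2), (3/2,-3/2)
  (m₁,m₂)=(3/2,-3/2): CG² = 1/5, CG = +√(1/5)   ← matches the target
  (m₁,m₂)=(1/2,-1/2): CG² = 3/10, CG = −√(3/10)
  (m₁,m₂)=(-1/2,1/2): CG² = 3/10, CG = +√(3/10)
  (m₁,m₂)=(-3/2,3/2): CG² = 1/5, CG = −√(1/5)   ← matches the target
Pairs with CG² = 1/5: (3/2,-3/2): +√(1/5); (-3/2,3/2): −√(1/5)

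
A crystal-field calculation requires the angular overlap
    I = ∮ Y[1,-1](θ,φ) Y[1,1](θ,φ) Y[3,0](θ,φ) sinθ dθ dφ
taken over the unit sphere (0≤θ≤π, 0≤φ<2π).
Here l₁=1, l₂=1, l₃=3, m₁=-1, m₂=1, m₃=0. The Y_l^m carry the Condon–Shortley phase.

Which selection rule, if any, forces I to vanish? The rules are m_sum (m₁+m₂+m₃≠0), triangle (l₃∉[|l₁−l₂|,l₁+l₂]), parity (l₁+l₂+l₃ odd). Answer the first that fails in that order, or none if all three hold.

triangle

azimuthal sum: -1 + 1 + 0 = 0  ✓
l₃ must lie in [0,2]; have l₃=3  ✗
L = 1 + 1 + 3 = 5 (odd)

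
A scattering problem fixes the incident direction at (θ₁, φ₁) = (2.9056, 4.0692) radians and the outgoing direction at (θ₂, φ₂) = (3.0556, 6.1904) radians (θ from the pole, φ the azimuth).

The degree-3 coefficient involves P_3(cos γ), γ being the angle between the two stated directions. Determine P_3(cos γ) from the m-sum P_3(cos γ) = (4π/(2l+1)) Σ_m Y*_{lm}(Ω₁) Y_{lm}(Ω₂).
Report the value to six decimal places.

Addition theorem: P_3(cos γ) = (4π/7) Σ_m Y*_{lm}(Ω₁) Y_{lm}(Ω₂), m = −3…3:
  m=-3: Y*=(0.004993, -0.001872)  Y=(0.000254, 0.000073)  product (0.000001, -0.000000)
  m=-2: Y*=(0.015242, -0.052137)  Y=(-0.007382, -0.001386)  product (-0.000185, 0.000364)
  m=-1: Y*=(-0.168887, -0.225329)  Y=(0.109531, 0.010192)  product (-0.016202, -0.026402)
  m=+0: Y*=(-0.626492, -0.000000)  Y=(-0.729882, 0.000000)  product (0.457265, 0.000000)
  m=+1: Y*=(0.168887, -0.225329)  Y=(-0.109531, 0.010192)  product (-0.016202, 0.026402)
  m=+2: Y*=(0.015242, 0.052137)  Y=(-0.007382, 0.001386)  product (-0.000185, -0.000364)
  m=+3: Y*=(-0.004993, -0.001872)  Y=(-0.000254, 0.000073)  product (0.000001, 0.000000)
Total Σ_m = (0.424495, -0.000000). Multiply by 1.795196: (0.762052, -0.000000). P_3(cos γ) = 0.762052

0.762052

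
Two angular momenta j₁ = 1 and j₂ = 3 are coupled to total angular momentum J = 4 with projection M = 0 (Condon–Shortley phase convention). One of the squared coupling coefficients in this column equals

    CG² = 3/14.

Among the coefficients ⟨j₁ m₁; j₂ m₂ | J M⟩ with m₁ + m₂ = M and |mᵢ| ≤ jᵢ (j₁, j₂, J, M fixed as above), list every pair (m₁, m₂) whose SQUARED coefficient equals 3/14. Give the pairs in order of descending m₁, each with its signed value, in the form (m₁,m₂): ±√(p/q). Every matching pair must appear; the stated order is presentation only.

(1,-1): +√(3/14); (-1,1): +√(3/14)

Admissible pairs with m₁+m₂ = M = 0: (-1,1), (0,0), (1,-1)
  (m₁,m₂)=(1,-1): CG² = 3/14, CG = +√(3/14)   ← matches the target
  (m₁,m₂)=(0,0): CG² = 4/7, CG = +√(4/7)
  (m₁,m₂)=(-1,1): CG² = 3/14, CG = +√(3/14)   ← matches the target
Pairs with CG² = 3/14: (1,-1): +√(3/14); (-1,1): +√(3/14)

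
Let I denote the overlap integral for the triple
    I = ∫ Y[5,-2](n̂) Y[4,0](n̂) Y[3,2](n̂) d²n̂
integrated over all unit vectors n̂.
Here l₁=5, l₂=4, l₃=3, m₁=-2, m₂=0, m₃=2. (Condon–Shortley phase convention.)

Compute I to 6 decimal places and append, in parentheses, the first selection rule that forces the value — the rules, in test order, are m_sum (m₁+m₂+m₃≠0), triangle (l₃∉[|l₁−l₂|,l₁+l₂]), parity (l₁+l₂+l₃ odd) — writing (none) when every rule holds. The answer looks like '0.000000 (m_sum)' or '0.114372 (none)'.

-0.065427 (none)

Checks pass: Σm=0; 12 even; l₃=3∈[1,9].
(2·5+1)(2·4+1)(2·3+1) = 693
Δ: 6! 4! 2! / 13! → 1/180180
sum: t=2:+1/576 t=3:−1/144 t=4:+1/576 = -1/288
3j²(5 4 3; 0 0 0) = Δ·Π!·Σ² = 20/1001  (sign +1)
sum: t=3:−1/864 t=4:+1/576 = 1/1728
3j²(5 4 3; -2 0 2) = Δ·Π!·Σ² = 5/1287  (sign -1)
combine: 4πI² = 693·20/1001·5/1287 = 100/1859
take √, sign -1: I = -0.06542675
No selection rule forces the value: the integral is nonzero (none).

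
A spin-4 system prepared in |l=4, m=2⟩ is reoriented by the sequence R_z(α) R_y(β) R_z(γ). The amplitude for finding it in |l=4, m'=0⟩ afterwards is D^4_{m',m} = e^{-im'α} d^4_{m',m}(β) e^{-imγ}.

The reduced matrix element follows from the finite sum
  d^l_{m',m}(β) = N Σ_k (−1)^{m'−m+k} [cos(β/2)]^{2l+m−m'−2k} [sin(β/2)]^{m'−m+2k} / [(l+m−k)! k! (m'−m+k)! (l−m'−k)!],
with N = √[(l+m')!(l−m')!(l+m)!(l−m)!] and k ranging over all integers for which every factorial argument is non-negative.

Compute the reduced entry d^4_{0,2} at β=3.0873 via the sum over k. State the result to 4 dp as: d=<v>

d=0.0070

d^4_{0,2}(β=3.0873) via the finite sum:
Half-angle: c=0.027143, s=0.999632. N=√(24·24·720·2)=910.735966
The bounds max(0,m−m')=2 and min(l+m,l−m')=4 give 3 terms
  k=2: (−1)^0·910.7360/(96)·0.0271^6·0.9996^2 = +0.000000
  k=3: (−1)^1·910.7360/(36)·0.0271^4·0.9996^4 = -0.000014
  k=4: (−1)^2·910.7360/(96)·0.0271^2·0.9996^6 = +0.006974
d^4_{0,2}(3.0873) = +0.000000 -0.000014 +0.006974 = +0.006960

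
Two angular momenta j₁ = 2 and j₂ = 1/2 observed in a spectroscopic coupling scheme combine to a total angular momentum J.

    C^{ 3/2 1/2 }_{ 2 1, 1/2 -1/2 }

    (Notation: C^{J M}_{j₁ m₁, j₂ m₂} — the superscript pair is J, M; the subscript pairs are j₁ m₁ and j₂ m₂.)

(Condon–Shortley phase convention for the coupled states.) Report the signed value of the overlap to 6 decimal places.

+√(3/5) ≈ +0.774597

triangle: 1!*3!*0!/5! = 6/120
(j±m)!: 3!*1!*0!*1!*2!*1! = 12
prefactor² = (2J+1)*Δ*N² = 12/5
  k=0: +1/(0!*1!*1!*0!*2!*0!) = 1/2
Σ = 1/2  ⇒  CG² = 12/5*(1/2)² = 3/5
CG = +√(3/5) = +0.774597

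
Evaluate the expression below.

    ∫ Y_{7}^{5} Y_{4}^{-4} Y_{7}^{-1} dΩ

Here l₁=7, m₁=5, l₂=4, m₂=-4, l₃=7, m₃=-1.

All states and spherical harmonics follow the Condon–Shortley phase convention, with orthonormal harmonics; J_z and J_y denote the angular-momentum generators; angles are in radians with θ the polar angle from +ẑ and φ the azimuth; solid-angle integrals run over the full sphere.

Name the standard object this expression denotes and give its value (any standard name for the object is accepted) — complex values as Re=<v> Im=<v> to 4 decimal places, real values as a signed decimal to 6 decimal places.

Gaunt coefficient, -0.118882

This is a Gaunt coefficient — the integral of a triple product of spherical harmonics over the sphere.
m-sum 0 ✓  L=18 even ✓  3≤7≤11 ✓
Π(2lᵢ+1) = 15×9×15 = 2025
triangle coeff Δ(7,4,7) = 1/58198140
Σ_t [0,4]: t=0:+1/17418240 t=1:−1/622080 t=2:+1/230400 t=3:−1/622080 t=4:+1/17418240 = 1/806400
(3j)²=2268/230945 [(7 4 7; 0 0 0)], sign=-1
Σ_t [0,0]: t=0:+1/46448640 = 1/46448640
(3j)²=75/8398 [(7 4 7; 5 -4 -1)], sign=+1
⇒ 4πI² = 34445250/193947611
I = (-1)√(34445250/193947611/(4π)) = -0.11888239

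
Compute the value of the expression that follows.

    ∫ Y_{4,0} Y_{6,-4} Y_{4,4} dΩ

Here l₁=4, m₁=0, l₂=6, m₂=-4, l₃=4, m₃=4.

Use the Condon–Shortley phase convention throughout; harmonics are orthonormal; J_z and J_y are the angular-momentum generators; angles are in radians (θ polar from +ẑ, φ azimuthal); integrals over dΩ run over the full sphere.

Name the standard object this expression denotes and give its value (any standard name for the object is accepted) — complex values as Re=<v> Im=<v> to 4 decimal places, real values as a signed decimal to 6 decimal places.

Gaunt coefficient, -0.190852

This is a Gaunt coefficient — the integral of a triple product of spherical harmonics over the sphere.
m-sum 0 ✓  L=14 even ✓  2≤4≤10 ✓
Π(2lᵢ+1) = 9×13×9 = 1053
triangle coeff Δ(4,6,4) = 1/1261260
Σ_t [2,4]: t=2:+1/4608 t=3:−1/1296 t=4:+1/4608 = -7/20736
(3j)²=20/1287 [(4 6 4; 0 0 0)], sign=-1
Σ_t [2,2]: t=2:+1/69120 = 1/69120
(3j)²=4/143 [(4 6 4; 0 -4 4)], sign=+1
⇒ 4πI² = 720/1573
I = (-1)√(720/1573/(4π)) = -0.19085211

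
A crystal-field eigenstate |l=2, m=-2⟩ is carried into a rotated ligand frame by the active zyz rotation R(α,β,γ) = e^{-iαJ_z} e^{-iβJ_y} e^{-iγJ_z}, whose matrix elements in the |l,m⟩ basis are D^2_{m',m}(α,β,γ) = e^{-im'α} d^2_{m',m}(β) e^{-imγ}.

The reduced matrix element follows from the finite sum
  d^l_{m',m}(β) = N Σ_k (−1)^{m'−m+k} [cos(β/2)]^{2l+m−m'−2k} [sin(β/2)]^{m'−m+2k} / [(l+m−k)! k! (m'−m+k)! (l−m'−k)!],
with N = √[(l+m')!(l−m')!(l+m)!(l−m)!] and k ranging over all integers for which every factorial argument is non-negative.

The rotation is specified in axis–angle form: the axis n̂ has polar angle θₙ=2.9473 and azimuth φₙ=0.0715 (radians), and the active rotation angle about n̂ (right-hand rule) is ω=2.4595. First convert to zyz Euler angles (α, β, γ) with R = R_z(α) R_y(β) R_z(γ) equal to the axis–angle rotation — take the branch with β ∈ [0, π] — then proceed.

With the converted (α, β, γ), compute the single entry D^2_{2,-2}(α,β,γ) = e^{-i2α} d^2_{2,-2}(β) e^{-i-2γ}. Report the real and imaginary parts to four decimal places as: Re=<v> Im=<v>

Re=0.0011 Im=-0.0003

Axis–angle → zyz. n̂ = (sinθₙcosφₙ, sinθₙsinφₙ, cosθₙ) = (+0.192579, +0.013793, -0.981184), ω = 2.4595.
R = I cosω + sinω [n̂]ₓ + (1−cosω) n̂n̂ᵀ gives
  R = [-0.710380, +0.623275, -0.326938; -0.613839, -0.775917, -0.145444; -0.344329, +0.097367, +0.933787]
β = atan2(√(R₁₃²+R₂₃²), R₃₃) = 0.365944; α = atan2(R₂₃, R₁₃) mod 2π = 3.560171; γ = atan2(R₃₂, −R₃₁) mod 2π = 0.275578
D^2_{2,-2}(3.5602,0.3659,0.2756) = e^{-i·2·3.5602}·d^2_{2,-2}(0.3659)·e^{-i·-2·0.2756}. Compute d first:
Half-angle: c=0.983307, s=0.181953. N=√(24·1·1·24)=24.000000
k: max(0,(-2)−(2))=0 … min(2+(-2),2−(2))=0
  k=0: (−1)^4·24.0000/(24)·0.9833^0·0.1820^4 = +0.001096
d^2_{2,-2}(0.3659) = +0.001096
Phases: e^{-i·(2)·3.5602}=+0.669578-0.742742i, e^{-i·(-2)·0.2756}=+0.851920+0.523672i ⇒ D=+0.001052-0.000309i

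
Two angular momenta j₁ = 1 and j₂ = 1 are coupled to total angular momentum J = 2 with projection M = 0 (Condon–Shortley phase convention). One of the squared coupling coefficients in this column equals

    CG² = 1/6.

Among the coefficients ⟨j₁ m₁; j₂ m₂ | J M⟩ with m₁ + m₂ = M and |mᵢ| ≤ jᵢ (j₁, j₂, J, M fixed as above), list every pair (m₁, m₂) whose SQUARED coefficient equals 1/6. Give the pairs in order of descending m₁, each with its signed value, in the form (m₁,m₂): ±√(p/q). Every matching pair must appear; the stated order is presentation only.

(1,-1): +√(1/6); (-1,1): +√(1/6)

Admissible pairs with m₁+m₂ = M = 0: (-1,1), (0,0), (1,-1)
  (m₁,m₂)=(1,-1): CG² = 1/6, CG = +√(1/6)   ← matches the target
  (m₁,m₂)=(0,0): CG² = 2/3, CG = +√(2/3)
  (m₁,m₂)=(-1,1): CG² = 1/6, CG = +√(1/6)   ← matches the target
Pairs with CG² = 1/6: (1,-1): +√(1/6); (-1,1): +√(1/6)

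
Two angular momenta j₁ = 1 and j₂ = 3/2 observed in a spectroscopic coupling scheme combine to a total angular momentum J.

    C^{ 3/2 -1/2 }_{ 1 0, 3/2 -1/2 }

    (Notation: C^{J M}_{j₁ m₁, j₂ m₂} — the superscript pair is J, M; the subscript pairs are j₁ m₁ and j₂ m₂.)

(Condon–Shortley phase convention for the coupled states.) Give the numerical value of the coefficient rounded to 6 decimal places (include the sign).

√[4·1!1!2!/5! · 1!1!1!2!1!2!] = √(4/15)
  +(−1)^0/∏(0,1,1,1,0,1)! = 1  (running 1)
  +(−1)^1/∏(1,0,0,0,1,2)! = -1/2  (running 1/2)
⟨..|..⟩ = √(4/15)·(1/2) = +0.258199

+√(1/15) = +0.258199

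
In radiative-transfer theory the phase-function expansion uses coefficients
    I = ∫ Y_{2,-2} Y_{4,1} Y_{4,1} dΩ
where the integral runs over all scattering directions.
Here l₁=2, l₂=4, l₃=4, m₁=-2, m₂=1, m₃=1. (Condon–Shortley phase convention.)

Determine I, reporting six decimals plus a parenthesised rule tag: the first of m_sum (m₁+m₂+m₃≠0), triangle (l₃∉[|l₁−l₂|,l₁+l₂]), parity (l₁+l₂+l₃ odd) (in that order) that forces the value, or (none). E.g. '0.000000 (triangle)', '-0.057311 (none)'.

m-sum 0 ✓  L=10 even ✓  2≤4≤6 ✓
Π(2lᵢ+1) = 5×9×9 = 405
triangle coeff Δ(2,4,4) = 1/13860
Σ_t [0,2]: t=0:+1/192 t=1:−1/36 t=2:+1/192 = -5/288
(3j)²=20/693 [(2 4 4; 0 0 0)], sign=-1
Σ_t [2,2]: t=2:+1/144 = 1/144
(3j)²=10/231 [(2 4 4; -2 1 1)], sign=-1
⇒ 4πI² = 3000/5929
I = (+1)√(3000/5929/(4π)) = 0.20066192
No selection rule forces the value: the integral is nonzero (none).

0.200662 (none)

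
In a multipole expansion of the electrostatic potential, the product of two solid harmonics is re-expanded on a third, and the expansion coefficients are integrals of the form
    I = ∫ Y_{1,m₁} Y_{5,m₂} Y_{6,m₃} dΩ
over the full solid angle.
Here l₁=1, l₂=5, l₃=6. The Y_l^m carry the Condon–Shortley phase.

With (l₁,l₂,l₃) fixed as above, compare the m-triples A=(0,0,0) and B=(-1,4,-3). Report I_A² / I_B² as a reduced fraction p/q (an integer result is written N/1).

12/1

l's match ⇒ only the (l;m) 3-j factors differ between A and B.
A: triangle coeff Δ(1,5,6) = 1/858; Σ_t [0,0]: t=0:+1/14400 = 1/14400; (3j)²=6/143 [(1 5 6; 0 0 0)], sign=+1
B: triangle coeff Δ(1,5,6) = 1/858; Σ_t [0,0]: t=0:+1/725760 = 1/725760; (3j)²=1/286 [(1 5 6; -1 4 -3)], sign=-1
I_A²/I_B² = (6/143)/(1/286) = 12/1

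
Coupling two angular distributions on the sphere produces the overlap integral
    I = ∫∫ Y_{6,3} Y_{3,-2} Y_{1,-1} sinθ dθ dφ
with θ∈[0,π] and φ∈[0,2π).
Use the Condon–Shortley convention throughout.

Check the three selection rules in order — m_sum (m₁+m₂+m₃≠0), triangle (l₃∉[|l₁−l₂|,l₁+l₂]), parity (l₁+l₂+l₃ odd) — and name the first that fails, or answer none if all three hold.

m₁+m₂+m₃ = 3 − 2 − 1 = 0  ✓
triangle: need |l₁−l₂| ≤ l₃ ≤ l₁+l₂ = [3,9]; l₃=1 is outside  ✗
parity: l₁+l₂+l₃ = 10 is even

triangle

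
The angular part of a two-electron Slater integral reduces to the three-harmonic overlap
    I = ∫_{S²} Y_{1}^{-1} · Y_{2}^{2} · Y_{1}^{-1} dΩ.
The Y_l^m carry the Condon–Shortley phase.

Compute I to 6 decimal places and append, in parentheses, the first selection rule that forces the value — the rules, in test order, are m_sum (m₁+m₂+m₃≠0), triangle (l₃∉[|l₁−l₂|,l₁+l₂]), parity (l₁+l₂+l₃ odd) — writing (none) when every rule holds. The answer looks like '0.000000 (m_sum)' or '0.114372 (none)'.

0.309019 (none)

Checks pass: Σm=0; 4 even; l₃=1∈[1,3].
(2·1+1)(2·2+1)(2·1+1) = 45
Δ: 2! 0! 2! / 5! → 1/30
sum: t=1:−1/1 = -1/1
3j²(1 2 1; 0 0 0) = Δ·Π!·Σ² = 2/15  (sign +1)
sum: t=2:+1/4 = 1/4
3j²(1 2 1; -1 2 -1) = Δ·Π!·Σ² = 1/5  (sign +1)
combine: 4πI² = 45·2/15·1/5 = 6/5
take √, sign +1: I = 0.30901936
No selection rule forces the value: the integral is nonzero (none).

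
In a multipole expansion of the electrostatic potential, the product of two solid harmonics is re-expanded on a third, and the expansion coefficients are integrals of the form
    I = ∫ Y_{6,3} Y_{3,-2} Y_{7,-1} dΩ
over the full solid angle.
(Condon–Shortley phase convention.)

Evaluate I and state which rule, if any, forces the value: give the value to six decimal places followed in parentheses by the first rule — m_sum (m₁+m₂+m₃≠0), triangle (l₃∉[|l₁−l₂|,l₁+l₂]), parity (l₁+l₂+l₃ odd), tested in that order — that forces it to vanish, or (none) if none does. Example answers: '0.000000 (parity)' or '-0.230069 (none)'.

0.167202 (none)

Rules hold: Σm=0, L=16 even, 3≤7≤9.
N = 13·7·15 = 1365
Δ = 2!·10!·4!/17! = 1/2042040
Racah Σ t=0..2: t=0:+1/207360 t=1:−1/57600 t=2:+1/207360 = -1/129600
⇒ 3j(6 3 7; 0 0 0)² = 168/12155, sgn +1
Racah Σ t=0..1: t=0:+1/362880 t=1:−1/1935360 = 13/5806080
⇒ 3j(6 3 7; 3 -2 -1)² = 195/10472, sgn +1
4πI² = N·(3j₀)²·(3jₘ)² = 12285/34969
I = +1·√(0.351311/4π) = 0.16720184
No selection rule forces the value: the integral is nonzero (none).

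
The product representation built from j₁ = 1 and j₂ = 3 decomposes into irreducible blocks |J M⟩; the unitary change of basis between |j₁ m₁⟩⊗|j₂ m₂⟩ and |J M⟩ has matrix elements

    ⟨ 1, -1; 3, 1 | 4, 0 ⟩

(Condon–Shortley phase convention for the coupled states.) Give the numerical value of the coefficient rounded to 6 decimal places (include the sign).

+0.462910  (= +√(3/14))

j₁+j₂−J=0  J+j₁−j₂=2  J−j₁+j₂=6  j₁+j₂+J+1=9
(j₁±m₁, j₂±m₂, J±M) = (0,2,4,2,4,4)
P² = 13824/7
sum k=0..0:
  [0] +1/96 = 1/96
S = 1/96
C² = P²·S² = 3/14 ; C = +0.462910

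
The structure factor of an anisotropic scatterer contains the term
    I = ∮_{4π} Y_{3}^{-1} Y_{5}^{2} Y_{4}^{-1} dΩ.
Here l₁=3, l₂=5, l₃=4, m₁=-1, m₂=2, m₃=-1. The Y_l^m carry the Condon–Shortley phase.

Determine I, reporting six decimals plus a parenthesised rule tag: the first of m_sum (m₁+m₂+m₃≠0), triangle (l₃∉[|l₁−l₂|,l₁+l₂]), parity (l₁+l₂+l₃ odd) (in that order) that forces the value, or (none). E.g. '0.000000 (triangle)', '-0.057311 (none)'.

Rules hold: Σm=0, L=12 even, 2≤4≤8.
N = 7·11·9 = 693
Δ = 4!·2!·6!/13! = 1/180180
Racah Σ t=1..3: t=1:−1/576 t=2:+1/144 t=3:−1/576 = 1/288
⇒ 3j(3 5 4; 0 0 0)² = 20/1001, sgn +1
Racah Σ t=2..4: t=2:+1/960 t=3:−1/288 t=4:+1/1728 = -1/540
⇒ 3j(3 5 4; -1 2 -1)² = 128/6435, sgn +1
4πI² = N·(3j₀)²·(3jₘ)² = 512/1859
I = +1·√(0.275417/4π) = 0.14804384
No selection rule forces the value: the integral is nonzero (none).

0.148044 (none)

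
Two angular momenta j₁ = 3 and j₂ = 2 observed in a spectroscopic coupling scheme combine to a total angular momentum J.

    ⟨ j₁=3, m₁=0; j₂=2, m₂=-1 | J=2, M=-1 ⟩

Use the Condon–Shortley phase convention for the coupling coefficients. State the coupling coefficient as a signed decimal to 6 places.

j₁+j₂−J=3  J+j₁−j₂=3  J−j₁+j₂=1  j₁+j₂+J+1=8
(j₁±m₁, j₂±m₂, J±M) = (3,3,1,3,1,3)
P² = 81/14
sum k=0..1:
  [0] +1/36 = 1/36
  [1] −1/4 = -1/4
S = -2/9
C² = P²·S² = 2/7 ; C = -0.534522

−√(2/7) ≈ -0.534522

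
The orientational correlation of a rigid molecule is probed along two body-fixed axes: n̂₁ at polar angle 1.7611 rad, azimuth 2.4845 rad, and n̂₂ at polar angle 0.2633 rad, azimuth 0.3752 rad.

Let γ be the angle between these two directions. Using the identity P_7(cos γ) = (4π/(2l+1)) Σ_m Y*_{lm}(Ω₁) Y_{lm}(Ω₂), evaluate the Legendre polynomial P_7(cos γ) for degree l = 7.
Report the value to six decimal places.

Summing Y*_{l m}(θ₁,φ₁)·Y_{l m}(θ₂,φ₂) over m ∈ [−7, 7]; prefactor 4π/(2·7+1) = 0.837758:
  m=-7: (0.04952 - 0.43738j) × (-0.00004 - 0.00002j) = -0.00001 + 0.00001j  (running Σ = -0.00001 + 0.00001j)
  m=-6: (0.22082 - 0.22780j) × (-0.00035 - 0.00044j) = -0.00018 - 0.00002j  (running Σ = -0.00019 - 0.00000j)
  m=-5: (-0.17732 + 0.02569j) × (-0.00146 - 0.00465j) = 0.00038 + 0.00079j  (running Σ = 0.00019 + 0.00078j)
  m=-4: (-0.28500 - 0.16062j) × (0.00207 - 0.02958j) = -0.00534 + 0.00810j  (running Σ = -0.00515 + 0.00888j)
  m=-3: (0.03355 + 0.07925j) × (0.05523 - 0.11575j) = 0.01103 + 0.00049j  (running Σ = 0.00588 + 0.00937j)
  m=-2: (-0.08146 + 0.31045j) × (0.27494 - 0.25634j) = 0.05718 + 0.10624j  (running Σ = 0.06306 + 0.11561j)
  m=-1: (0.03892 - 0.03002j) × (0.59145 - 0.23295j) = 0.01602 - 0.02682j  (running Σ = 0.07908 + 0.08879j)
  m=0: (0.31770 + 0.00000j) × (0.26112 + 0.00000j) = 0.08296 + 0.00000j  (running Σ = 0.16204 + 0.08879j)
  m=1: (-0.03892 - 0.03002j) × (-0.59145 - 0.23295j) = 0.01602 + 0.02682j  (running Σ = 0.17807 + 0.11561j)
  m=2: (-0.08146 - 0.31045j) × (0.27494 + 0.25634j) = 0.05718 - 0.10624j  (running Σ = 0.23525 + 0.00937j)
  m=3: (-0.03355 + 0.07925j) × (-0.05523 - 0.11575j) = 0.01103 - 0.00049j  (running Σ = 0.24628 + 0.00888j)
  m=4: (-0.28500 + 0.16062j) × (0.00207 + 0.02958j) = -0.00534 - 0.00810j  (running Σ = 0.24094 + 0.00078j)
  m=5: (0.17732 + 0.02569j) × (0.00146 - 0.00465j) = 0.00038 - 0.00079j  (running Σ = 0.24132 - 0.00000j)
  m=6: (0.22082 + 0.22780j) × (-0.00035 + 0.00044j) = -0.00018 + 0.00002j  (running Σ = 0.24114 + 0.00001j)
  m=7: (-0.04952 - 0.43738j) × (0.00004 - 0.00002j) = -0.00001 - 0.00001j  (running Σ = 0.24113 + 0.00000j)
Accumulated sum 0.24113 + 0.00000j; after 4π/(2l+1) scaling, 0.20201 + 0.00000j ⇒ P_7 = 0.202006

0.202006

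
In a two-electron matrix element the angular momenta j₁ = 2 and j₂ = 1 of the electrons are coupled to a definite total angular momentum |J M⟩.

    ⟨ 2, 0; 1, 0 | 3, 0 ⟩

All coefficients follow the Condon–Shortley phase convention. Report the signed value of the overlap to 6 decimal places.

√[7·0!4!2!/7! · 2!2!1!1!3!3!] = √(48/5)
  +(−1)^0/∏(0,0,2,1,2,1)! = 1/4  (running 1/4)
⟨..|..⟩ = √(48/5)·(1/4) = +0.774597

+0.774597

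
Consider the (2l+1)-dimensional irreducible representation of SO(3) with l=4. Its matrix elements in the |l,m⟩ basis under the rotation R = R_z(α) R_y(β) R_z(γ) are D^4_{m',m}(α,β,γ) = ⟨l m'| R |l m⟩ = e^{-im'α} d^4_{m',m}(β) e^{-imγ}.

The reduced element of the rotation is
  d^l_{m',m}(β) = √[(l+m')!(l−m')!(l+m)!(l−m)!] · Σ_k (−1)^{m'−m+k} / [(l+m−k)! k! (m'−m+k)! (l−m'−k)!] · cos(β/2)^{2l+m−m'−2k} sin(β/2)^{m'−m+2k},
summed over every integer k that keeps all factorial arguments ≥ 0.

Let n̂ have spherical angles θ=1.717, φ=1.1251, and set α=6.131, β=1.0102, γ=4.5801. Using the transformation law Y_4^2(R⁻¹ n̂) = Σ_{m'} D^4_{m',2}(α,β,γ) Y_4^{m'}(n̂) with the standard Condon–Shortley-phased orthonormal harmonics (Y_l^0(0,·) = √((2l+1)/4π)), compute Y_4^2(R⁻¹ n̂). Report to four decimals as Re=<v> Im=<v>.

Re=-0.2515 Im=0.0783

Need the full column D^4_{m',2} for m'=−4..4 at α=6.1310, β=1.0102, γ=4.5801.
cos(β/2)=0.875126, sin(β/2)=0.483895
d^4_{-4,2}: single k=6 term ⇒ +0.052027;  D = -0.048976+0.017554i
d^4_{-3,2}: k∈[5..6] ⇒ +0.199596 -0.020342 = +0.179254;  D = -0.175961+0.034202i
d^4_{-2,2}: k∈[4..6] ⇒ +0.482368 -0.117986 +0.003006 = +0.367388;  D = -0.367097+0.014615i
d^4_{-1,2}: k∈[3..5] ⇒ +0.822473 -0.377202 +0.023066 = +0.468337;  D = -0.465382-0.052527i
d^4_{0,2}: k∈[2..4] ⇒ +0.997809 -0.813536 +0.093276 = +0.277548;  D = -0.267890-0.072579i
d^4_{1,2}: k∈[1..3] ⇒ +0.807015 -1.233709 +0.251468 = -0.175226;  D = +0.160227+0.070932i
d^4_{2,2}: k∈[0..2] ⇒ +0.344005 -1.262139 +0.482368 = -0.435766;  D = +0.367119+0.234768i
d^4_{3,2}: k∈[0..1] ⇒ -0.711721 +0.652817 = -0.058903;  D = +0.044240+0.038890i
d^4_{4,2}: single k=0 term ⇒ +0.556551;  D = -0.357465-0.426577i
Y_4^{m'}(θ=1.717,φ=1.1251) and Σ D·Y over m':
  (-0.0490+0.0176i)·(-0.0892+0.4145i)  (-0.1760+0.0342i)·(+0.1718-0.0409i)  (-0.3671+0.0146i)·(+0.1752+0.2169i)  (-0.4654-0.0525i)·(+0.0838-0.1754i)  (-0.2679-0.0726i)·(+0.2517+0.0000i)  (+0.1602+0.0709i)·(-0.0838-0.1754i)  (+0.3671+0.2348i)·(+0.1752-0.2169i)  (+0.0442+0.0389i)·(-0.1718-0.0409i)  (-0.3575-0.4266i)·(-0.0892-0.4145i)
Y_4^2(R⁻¹ n̂) = -0.251531+0.078292i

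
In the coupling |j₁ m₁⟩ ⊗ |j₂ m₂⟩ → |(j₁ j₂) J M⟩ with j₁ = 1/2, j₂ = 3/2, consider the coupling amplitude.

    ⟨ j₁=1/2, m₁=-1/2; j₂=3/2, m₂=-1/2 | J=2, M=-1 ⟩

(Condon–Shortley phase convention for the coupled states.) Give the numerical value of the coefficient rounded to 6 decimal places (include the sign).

j₁+j₂−J=0  J+j₁−j₂=1  J−j₁+j₂=3  j₁+j₂+J+1=5
(j₁±m₁, j₂±m₂, J±M) = (0,1,1,2,1,3)
P² = 3
sum k=0..0:
  [0] +1/2 = 1/2
S = 1/2
C² = P²·S² = 3/4 ; C = +0.866025

+0.866025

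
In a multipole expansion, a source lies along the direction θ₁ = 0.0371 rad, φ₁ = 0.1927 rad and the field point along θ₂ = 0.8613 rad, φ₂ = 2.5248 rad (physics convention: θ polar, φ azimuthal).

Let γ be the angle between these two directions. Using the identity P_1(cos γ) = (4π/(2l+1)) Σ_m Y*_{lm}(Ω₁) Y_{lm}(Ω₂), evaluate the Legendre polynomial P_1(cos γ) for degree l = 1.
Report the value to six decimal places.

0.631590

Addition theorem: P_1(cos γ) = (4π/3) Σ_m Y*_{lm}(Ω₁) Y_{lm}(Ω₂), m = −1…1:
  m=-1: Y*=0.01258 + 0.00245j  Y=-0.21382 - 0.15162j  product -0.00232 - 0.00243j
  m=+0: Y*=0.48827 + 0.00000j  Y=0.31830 + 0.00000j  product 0.15542 + 0.00000j
  m=+1: Y*=-0.01258 + 0.00245j  Y=0.21382 - 0.15162j  product -0.00232 + 0.00243j
Σ over m = 0.15078 + 0.00000j; ×(4π/3) → 0.63159 + 0.00000j. Real part: 0.631590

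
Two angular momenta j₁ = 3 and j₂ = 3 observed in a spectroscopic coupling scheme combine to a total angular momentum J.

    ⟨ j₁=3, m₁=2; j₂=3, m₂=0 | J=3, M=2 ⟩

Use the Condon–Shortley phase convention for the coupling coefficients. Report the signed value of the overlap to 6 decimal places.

-0.408248  (= −√(1/6))

√[7·3!3!3!/10! · 5!1!3!3!5!1!] = √(216)
  +(−1)^0/∏(0,3,1,3,2,0)! = 1/72  (running 1/72)
  +(−1)^1/∏(1,2,0,2,3,1)! = -1/24  (running -1/36)
⟨..|..⟩ = √(216)·(-1/36) = -0.408248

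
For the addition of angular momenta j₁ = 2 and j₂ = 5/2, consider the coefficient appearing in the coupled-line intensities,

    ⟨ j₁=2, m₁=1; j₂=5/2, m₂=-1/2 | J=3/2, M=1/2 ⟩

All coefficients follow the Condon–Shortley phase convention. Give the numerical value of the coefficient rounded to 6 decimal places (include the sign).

-0.487950

j₁+j₂−J=3  J+j₁−j₂=1  J−j₁+j₂=2  j₁+j₂+J+1=7
(j₁±m₁, j₂±m₂, J±M) = (3,1,2,3,2,1)
P² = 48/35
sum k=0..1:
  [0] +1/12 = 1/12
  [1] −1/2 = -1/2
S = -5/12
C² = P²·S² = 5/21 ; C = -0.487950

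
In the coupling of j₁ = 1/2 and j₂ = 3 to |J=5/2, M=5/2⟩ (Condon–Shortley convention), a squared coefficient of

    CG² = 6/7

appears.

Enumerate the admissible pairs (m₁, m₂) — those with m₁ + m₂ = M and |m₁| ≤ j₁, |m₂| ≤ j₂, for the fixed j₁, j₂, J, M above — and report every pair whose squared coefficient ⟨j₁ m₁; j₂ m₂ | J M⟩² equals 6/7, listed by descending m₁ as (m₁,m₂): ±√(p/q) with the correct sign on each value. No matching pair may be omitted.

(-1/2,3): −√(6/7)

Admissible pairs with m₁+m₂ = M = 5/2: (-1/2,3), (1/2,2)
  (m₁,m₂)=(1/2,2): CG² = 1/7, CG = +√(1/7)
  (m₁,m₂)=(-1/2,3): CG² = 6/7, CG = −√(6/7)   ← matches the target
Pairs with CG² = 6/7: (-1/2,3): −√(6/7)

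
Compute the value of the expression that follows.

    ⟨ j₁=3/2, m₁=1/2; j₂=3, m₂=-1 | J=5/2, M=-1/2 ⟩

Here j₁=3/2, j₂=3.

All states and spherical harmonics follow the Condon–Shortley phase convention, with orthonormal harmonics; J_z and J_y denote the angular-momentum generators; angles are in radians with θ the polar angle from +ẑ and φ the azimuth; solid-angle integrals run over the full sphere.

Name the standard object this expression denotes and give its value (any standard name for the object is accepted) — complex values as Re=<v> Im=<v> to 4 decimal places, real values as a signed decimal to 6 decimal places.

This is a Clebsch–Gordan (vector-coupling) coefficient.
triangle: 2!·1!·4!/8! = 48/40320
(j±m)!: 2!·1!·2!·4!·2!·3! = 1152
prefactor² = (2J+1)·Δ·N² = 288/35
  k=0: +1/(0!·2!·1!·2!·0!·2!) = 1/8
  k=1: −1/(1!·1!·0!·1!·1!·3!) = -1/6
Σ = -1/24  ⇒  CG² = 288/35·(-1/24)² = 1/70
CG = −√(1/70) = -0.119523

Clebsch–Gordan coefficient, −√(1/70) ≈ -0.119523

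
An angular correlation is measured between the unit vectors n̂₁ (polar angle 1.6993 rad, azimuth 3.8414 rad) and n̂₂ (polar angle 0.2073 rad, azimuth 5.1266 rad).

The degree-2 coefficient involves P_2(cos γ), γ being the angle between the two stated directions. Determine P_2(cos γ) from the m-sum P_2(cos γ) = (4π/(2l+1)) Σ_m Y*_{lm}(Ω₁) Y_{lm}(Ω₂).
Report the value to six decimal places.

-0.493084

Term-by-term m-sum for l=2 (normalisation 4π/5 = 2.513274):
  m=-2: (+0.064720+0.374378i) × (-0.011062+0.012057i) = -0.005230-0.003361i  (running Σ = -0.005230-0.003361i)
  m=-1: (+0.075109+0.063239i) × (+0.062624+0.142442i) = -0.004304+0.014659i  (running Σ = -0.009534+0.011298i)
  m=0: (-0.299853-0.000000i) × (+0.590702+0.000000i) = -0.177124-0.000000i  (running Σ = -0.186658+0.011298i)
  m=1: (-0.075109+0.063239i) × (-0.062624+0.142442i) = -0.004304-0.014659i  (running Σ = -0.190962-0.003361i)
  m=2: (+0.064720-0.374378i) × (-0.011062-0.012057i) = -0.005230+0.003361i  (running Σ = -0.196192+0.000000i)
Σ over m = -0.196192+0.000000i; ×(4π/5) → -0.493084+0.000000i. Real part: -0.493084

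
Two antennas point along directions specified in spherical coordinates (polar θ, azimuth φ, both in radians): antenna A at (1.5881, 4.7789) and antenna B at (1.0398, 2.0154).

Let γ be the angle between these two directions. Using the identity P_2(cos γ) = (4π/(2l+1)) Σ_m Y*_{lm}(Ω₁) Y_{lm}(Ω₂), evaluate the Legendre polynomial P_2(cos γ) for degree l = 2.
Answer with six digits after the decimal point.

0.484249

Expand P_2 via completeness: Σ_{m} conj(Y_{2,m}) at Ω₁ times Y_{2,m} at Ω₂ —
  m=-2: Y*=-0.382747-0.051216i  Y=-0.180957+0.223048i  product +0.080684-0.076103i
  m=-1: Y*=-0.000888+0.013336i  Y=-0.145092-0.304548i  product +0.004190-0.001664i
  m=+0: Y*=-0.315108-0.000000i  Y=-0.072761+0.000000i  product +0.022927+0.000000i
  m=+1: Y*=+0.000888+0.013336i  Y=+0.145092-0.304548i  product +0.004190+0.001664i
  m=+2: Y*=-0.382747+0.051216i  Y=-0.180957-0.223048i  product +0.080684+0.076103i
Total Σ_m = +0.192677+0.000000i. Multiply by 2.513274: +0.484249+0.000000i. P_2(cos γ) = 0.484249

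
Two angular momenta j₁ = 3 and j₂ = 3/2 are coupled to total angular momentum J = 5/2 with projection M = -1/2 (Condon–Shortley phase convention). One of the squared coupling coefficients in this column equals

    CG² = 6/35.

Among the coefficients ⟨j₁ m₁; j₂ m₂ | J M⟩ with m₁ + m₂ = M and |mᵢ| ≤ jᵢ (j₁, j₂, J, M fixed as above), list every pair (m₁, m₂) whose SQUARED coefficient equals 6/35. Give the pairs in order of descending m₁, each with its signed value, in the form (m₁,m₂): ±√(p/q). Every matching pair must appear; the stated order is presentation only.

(0,-1/2): −√(6/35)

Admissible pairs with m₁+m₂ = M = -1/2: (-2,3/2), (-1,1/2), (0,-1/2), (1,-3/2)
  (m₁,m₂)=(1,-3/2): CG² = 27/70, CG = +√(27/70)
  (m₁,m₂)=(0,-1/2): CG² = 6/35, CG = −√(6/35)   ← matches the target
  (m₁,m₂)=(-1,1/2): CG² = 1/70, CG = −√(1/70)
  (m₁,m₂)=(-2,3/2): CG² = 3/7, CG = +√(3/7)
Pairs with CG² = 6/35: (0,-1/2): −√(6/35)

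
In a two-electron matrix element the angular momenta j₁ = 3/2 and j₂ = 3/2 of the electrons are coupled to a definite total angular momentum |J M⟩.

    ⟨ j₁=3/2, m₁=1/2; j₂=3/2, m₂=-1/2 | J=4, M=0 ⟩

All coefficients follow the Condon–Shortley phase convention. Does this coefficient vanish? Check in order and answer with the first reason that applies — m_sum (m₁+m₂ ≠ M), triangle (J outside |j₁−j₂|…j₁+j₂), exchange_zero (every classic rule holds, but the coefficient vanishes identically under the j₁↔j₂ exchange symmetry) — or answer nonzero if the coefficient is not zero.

triangle

m-sum: m₁+m₂ = 1/2+(-1/2) = 0, M = 0  ✓
triangle: need |j₁−j₂| ≤ J ≤ j₁+j₂, i.e. J ∈ [0, 3]; J = 4 is outside ✗ ⇒ coefficient is 0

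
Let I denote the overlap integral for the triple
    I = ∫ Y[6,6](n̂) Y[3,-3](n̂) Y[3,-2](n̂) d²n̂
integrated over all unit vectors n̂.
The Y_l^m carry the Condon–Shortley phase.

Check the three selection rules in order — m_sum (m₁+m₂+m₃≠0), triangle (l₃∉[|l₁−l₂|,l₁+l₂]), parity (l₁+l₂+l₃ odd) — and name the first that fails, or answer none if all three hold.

m₁+m₂+m₃ = 6 − 3 − 2 = 1  ✗
triangle: |6−3|=3 ≤ l₃=3 ≤ 6+3=9
parity: l₁+l₂+l₃ = 12 is even

m_sum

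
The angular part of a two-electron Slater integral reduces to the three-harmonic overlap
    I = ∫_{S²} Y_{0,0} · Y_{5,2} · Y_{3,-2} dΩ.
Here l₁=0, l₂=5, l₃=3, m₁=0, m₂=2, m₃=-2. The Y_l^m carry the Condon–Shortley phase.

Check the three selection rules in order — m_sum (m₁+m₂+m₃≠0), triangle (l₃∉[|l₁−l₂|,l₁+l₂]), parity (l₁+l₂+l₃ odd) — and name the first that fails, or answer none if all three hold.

triangle

azimuthal sum: 0 + 2 − 2 = 0  ✓
l₃ must lie in [5,5]; have l₃=3  ✗
L = 0 + 5 + 3 = 8 (even)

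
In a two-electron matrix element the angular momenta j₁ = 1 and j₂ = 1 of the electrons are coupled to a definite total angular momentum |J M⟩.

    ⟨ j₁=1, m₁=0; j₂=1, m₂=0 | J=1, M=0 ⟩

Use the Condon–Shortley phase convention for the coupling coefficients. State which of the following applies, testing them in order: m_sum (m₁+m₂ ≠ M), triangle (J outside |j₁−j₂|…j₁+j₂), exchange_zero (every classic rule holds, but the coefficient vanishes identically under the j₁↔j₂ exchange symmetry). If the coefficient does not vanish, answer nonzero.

m-sum: m₁+m₂ = 0+0 = 0, M = 0  ✓
triangle: |j₁−j₂| = 0 ≤ J = 1 ≤ j₁+j₂ = 2  ✓
exchange: j₁=j₂ and m₁=m₂, and (−1)^(j₁+j₂−J) = (−1)^1 = −1 forces ⟨j₁m₁;j₂m₂|JM⟩ = −⟨j₂m₂;j₁m₁|JM⟩ = −⟨j₁m₁;j₂m₂|JM⟩ ⇒ the coefficient vanishes identically
Racah sum check: Σ_k collapses to 0 ⇒ CG = 0

exchange_zero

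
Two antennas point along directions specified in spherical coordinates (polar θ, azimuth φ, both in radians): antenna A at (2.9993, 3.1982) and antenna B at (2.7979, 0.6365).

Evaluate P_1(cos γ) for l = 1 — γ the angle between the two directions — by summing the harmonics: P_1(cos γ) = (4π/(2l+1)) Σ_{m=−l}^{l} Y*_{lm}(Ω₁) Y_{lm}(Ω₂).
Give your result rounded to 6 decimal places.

Addition theorem: P_1(cos γ) = (4π/3) Σ_m Y*_{lm}(Ω₁) Y_{lm}(Ω₂), m = −1…1:
  m=-1: Y*=(-0.048917, -0.002772)  Y=(0.093623, -0.069198)  product (-0.004772, 0.003125)
  m=+0: Y*=(-0.483664, -0.000000)  Y=(-0.460027, 0.000000)  product (0.222499, 0.000000)
  m=+1: Y*=(0.048917, -0.002772)  Y=(-0.093623, -0.069198)  product (-0.004772, -0.003125)
Accumulated sum (0.212956, 0.000000); after 4π/(2l+1) scaling, (0.892027, 0.000000) ⇒ P_1 = 0.892027

0.892027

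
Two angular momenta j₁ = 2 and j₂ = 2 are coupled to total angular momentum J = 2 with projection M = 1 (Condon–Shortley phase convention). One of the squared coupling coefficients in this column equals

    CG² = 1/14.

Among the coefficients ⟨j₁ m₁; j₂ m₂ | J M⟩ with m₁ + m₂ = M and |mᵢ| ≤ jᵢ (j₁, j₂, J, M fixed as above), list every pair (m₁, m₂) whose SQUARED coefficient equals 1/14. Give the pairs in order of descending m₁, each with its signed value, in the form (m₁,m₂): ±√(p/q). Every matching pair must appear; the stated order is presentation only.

Admissible pairs with m₁+m₂ = M = 1: (-1,2), (0,1), (1,0), (2,-1)
  (m₁,m₂)=(2,-1): CG² = 3/7, CG = +√(3/7)
  (m₁,m₂)=(1,0): CG² = 1/14, CG = −√(1/14)   ← matches the target
  (m₁,m₂)=(0,1): CG² = 1/14, CG = −√(1/14)   ← matches the target
  (m₁,m₂)=(-1,2): CG² = 3/7, CG = +√(3/7)
Pairs with CG² = 1/14: (1,0): −√(1/14); (0,1): −√(1/14)

(1,0): −√(1/14); (0,1): −√(1/14)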